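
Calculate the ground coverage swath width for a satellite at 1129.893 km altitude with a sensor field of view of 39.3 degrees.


FOV = 39.3 deg = 0.6859144 rad
swath = 2 * alt * tan(FOV/2) = 2 * 1129.893 * tan(0.3429572)
swath = 2 * 1129.893 * 0.3570676
swath = 806.8964 km

806.8964 km


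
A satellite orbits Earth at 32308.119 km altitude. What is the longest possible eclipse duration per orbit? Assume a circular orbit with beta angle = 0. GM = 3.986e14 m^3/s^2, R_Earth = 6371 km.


r = 38679.1190 km
T = 1261.7544 min
Eclipse fraction = arcsin(R_E/r)/pi = arcsin(6371.0000/38679.1190)/pi
= arcsin(0.1647142)/pi = 0.05267018
Eclipse duration = 0.05267018 * 1261.7544 = 66.4568 min

66.4568 minutes


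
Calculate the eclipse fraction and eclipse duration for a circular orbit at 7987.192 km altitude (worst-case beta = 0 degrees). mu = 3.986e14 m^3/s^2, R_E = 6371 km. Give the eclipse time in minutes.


r = 14358.1920 km
T = 285.3708 min
Eclipse fraction = arcsin(R_E/r)/pi = arcsin(6371.0000/14358.1920)/pi
= arcsin(0.4437188)/pi = 0.1463411
Eclipse duration = 0.1463411 * 285.3708 = 41.7615 min

41.7615 minutes


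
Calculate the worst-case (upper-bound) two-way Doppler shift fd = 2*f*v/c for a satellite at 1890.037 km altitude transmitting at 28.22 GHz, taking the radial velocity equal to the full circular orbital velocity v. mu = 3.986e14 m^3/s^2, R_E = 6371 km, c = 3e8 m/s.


r = 8.261037e+06 m
v = sqrt(mu/r) = 6946.2653 m/s (worst-case radial velocity)
f = 28.22 GHz = 2.822e+10 Hz
fd = 2*f*v/c = 2*2.822e+10*6946.2653/3.0e+08
fd = 1.306824e+06 Hz

1.3068e+06 Hz


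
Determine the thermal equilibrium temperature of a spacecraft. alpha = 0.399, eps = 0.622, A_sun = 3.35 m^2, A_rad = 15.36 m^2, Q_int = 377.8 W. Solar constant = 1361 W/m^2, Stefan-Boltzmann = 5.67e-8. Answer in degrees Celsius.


Numerator = alpha*S*A_sun + Q_int = 0.399*1361*3.35 + 377.8 = 2196.9806 W
Denominator = eps*sigma*A_rad = 0.622*5.67e-8*15.36 = 5.4170726e-07 W/K^4
T^4 = 4.0556603e+09 K^4
T = 252.3570 K = -20.7930 C

-20.7930 degrees Celsius


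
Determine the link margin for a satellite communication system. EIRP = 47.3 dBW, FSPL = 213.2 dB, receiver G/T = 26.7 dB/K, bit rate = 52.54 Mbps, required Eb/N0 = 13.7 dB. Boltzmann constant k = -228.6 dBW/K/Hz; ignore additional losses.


C/N0 = EIRP - FSPL + G/T - k = 47.3 - 213.2 + 26.7 - (-228.6)
C/N0 = 89.4000 dB-Hz
R_b = 52.54 Mbps = 5.254e+07 bps -> 10*log10(R_b) = 77.2049 dB-Hz
Eb/N0 = C/N0 - 10*log10(R_b) = 89.4000 - 77.2049 = 12.1951 dB
Margin = Eb/N0 - Eb/N0_req = 12.1951 - 13.7 = -1.5049 dB (negative margin: link does not close)

-1.5049 dB


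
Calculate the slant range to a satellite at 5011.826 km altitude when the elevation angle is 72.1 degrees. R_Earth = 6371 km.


h = 5011.826 km, el = 72.1 deg
d = -R_E*sin(el) + sqrt((R_E*sin(el))^2 + 2*R_E*h + h^2)
d = -6371.0000*sin(1.2584) + sqrt((6371.0000*0.9515944)^2 + 2*6371.0000*5011.826 + 5011.826^2)
d = 5150.5228 km

5150.5228 km


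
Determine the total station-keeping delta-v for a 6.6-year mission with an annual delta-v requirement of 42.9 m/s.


dV = rate * years = 42.9 * 6.6
dV = 283.1400 m/s

283.1400 m/s


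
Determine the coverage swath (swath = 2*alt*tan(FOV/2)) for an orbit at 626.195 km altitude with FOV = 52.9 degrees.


FOV = 52.9 deg = 0.9232792 rad
swath = 2 * alt * tan(FOV/2) = 2 * 626.195 * tan(0.4616396)
swath = 2 * 626.195 * 0.4974925
swath = 623.0546 km

623.0546 km


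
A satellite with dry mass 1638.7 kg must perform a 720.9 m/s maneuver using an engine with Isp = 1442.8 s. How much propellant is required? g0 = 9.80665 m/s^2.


ve = Isp * g0 = 1442.8 * 9.80665 = 14149.034620 m/s
mass ratio = exp(dv/ve) = exp(720.9/14149.034620) = 1.05227078
m_prop = m_dry * (mr - 1) = 1638.7 * (1.05227078 - 1)
m_prop = 85.6561 kg

85.6561 kg


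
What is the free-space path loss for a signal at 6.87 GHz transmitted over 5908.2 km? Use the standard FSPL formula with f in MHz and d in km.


f = 6.87 GHz = 6870.0000 MHz
d = 5908.2 km
FSPL = 32.44 + 20*log10(6870.0000) + 20*log10(5908.2)
FSPL = 32.44 + 76.7391 + 75.4291
FSPL = 184.6082 dB

184.6082 dB


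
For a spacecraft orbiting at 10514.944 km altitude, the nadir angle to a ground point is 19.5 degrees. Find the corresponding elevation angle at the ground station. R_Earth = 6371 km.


r = R_E + alt = 16885.9440 km
Law of sines in the satellite / Earth-center / ground-point triangle:
  sin(nadir)/R_E = sin(90 + el)/r  =>  cos(el) = (r/R_E)*sin(nadir)
cos(el) = (16885.9440 / 6371.0000) * sin(19.5 deg) = 0.8847346
el = arccos(0.8847346) = 27.7811 deg
(Earth-central angle = 90 - nadir - el = 42.7189 deg)

27.7811 degrees


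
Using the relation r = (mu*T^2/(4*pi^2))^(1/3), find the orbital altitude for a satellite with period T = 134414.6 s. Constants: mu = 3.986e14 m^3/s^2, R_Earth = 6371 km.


T = 134414.6 s
r = (mu*T^2/(4*pi^2))^(1/3) = (3.986e14 * 134414.6^2 / (4*pi^2))^(1/3)
r = 5.6713983e+07 m = 56713.9830 km
alt = r - R_E = 56713.9830 - 6371 = 50342.9830 km

50342.9830 km


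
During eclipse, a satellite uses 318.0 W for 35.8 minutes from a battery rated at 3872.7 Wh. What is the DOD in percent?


E_used = P * t / 60 = 318.0 * 35.8 / 60 = 189.7400 Wh
DOD = E_used / E_total * 100 = 189.7400 / 3872.7 * 100
DOD = 4.8994 %

4.8994 %


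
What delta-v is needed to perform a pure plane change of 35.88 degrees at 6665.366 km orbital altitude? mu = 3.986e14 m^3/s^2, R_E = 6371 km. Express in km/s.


r = 13036.3660 km = 1.3036366e+07 m
V = sqrt(mu/r) = 5529.5575 m/s
di = 35.88 deg = 0.6262241 rad
dV = 2*V*sin(di/2) = 2*5529.5575*sin(0.3131121)
dV = 3406.4383 m/s = 3.4064 km/s

3.4064 km/s


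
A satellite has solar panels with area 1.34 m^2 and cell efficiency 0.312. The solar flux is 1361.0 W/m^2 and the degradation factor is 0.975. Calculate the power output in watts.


P = area * eta * S * degradation
P = 1.34 * 0.312 * 1361.0 * 0.975
P = 554.7817 W

554.7817 W


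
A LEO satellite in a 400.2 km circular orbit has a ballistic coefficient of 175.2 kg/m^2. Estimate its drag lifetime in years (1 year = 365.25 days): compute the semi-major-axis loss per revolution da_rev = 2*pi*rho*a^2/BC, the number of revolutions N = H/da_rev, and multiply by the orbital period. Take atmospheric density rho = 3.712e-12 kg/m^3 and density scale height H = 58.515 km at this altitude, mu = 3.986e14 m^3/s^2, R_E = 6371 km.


a = R_E + alt = 6771.2000 km = 6.7712e+06 m
da_rev = 2*pi*rho*a^2/BC = 2*pi*3.712e-12*(6.7712e+06)^2/175.2 = 6.103585 m per revolution
N = H/da_rev = 58515.0000 m / 6.103585 m = 9586.9882 revolutions
P = 2*pi*sqrt(a^3/mu) = 5545.1038 s
lifetime = N*P = 9586.9882 * 5545.1038 = 5.3160845e+07 s = 615.2876 days
years = 615.2876 / 365.25 = 1.6846 years

1.6846 years


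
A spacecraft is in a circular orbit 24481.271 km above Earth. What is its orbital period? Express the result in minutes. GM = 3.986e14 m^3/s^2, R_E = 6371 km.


r = 30852.2710 km = 3.0852271e+07 m
T = 2*pi*sqrt(r^3/mu) = 2*pi*sqrt(2.9367124e+22 / 3.986e14)
T = 53931.4289 s = 898.8571 min

898.8571 minutes


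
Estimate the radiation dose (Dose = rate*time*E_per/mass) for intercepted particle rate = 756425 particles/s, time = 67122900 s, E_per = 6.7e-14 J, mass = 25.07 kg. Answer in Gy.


Total energy deposited = rate * time * E_per
  = 756425 * 67122900 * 6.7e-14 = 3.4018 J
Dose = E_total / mass = 3.4018 / 25.07
Dose = 0.1356929 Gy

0.1357 Gy


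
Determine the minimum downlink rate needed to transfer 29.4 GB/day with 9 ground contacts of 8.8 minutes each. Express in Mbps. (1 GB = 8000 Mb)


total contact time = 9 * 8.8 * 60 = 4752.0000 s
data = 29.4 GB = 235200.0000 Mb
rate = 235200.0000 / 4752.0000 = 49.4949 Mbps

49.4949 Mbps


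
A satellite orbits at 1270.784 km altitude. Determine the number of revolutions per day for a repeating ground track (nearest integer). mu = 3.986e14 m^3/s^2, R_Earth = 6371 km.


r = 7.641784e+06 m
T = 2*pi*sqrt(r^3/mu) = 6648.1890 s = 110.8032 min
revs/day = 1440 / 110.8032 = 12.9960
Rounded: 13 revolutions per day

13 revolutions per day


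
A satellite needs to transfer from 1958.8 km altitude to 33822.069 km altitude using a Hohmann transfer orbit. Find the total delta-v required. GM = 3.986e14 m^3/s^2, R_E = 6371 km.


r1 = 8329.8000 km = 8.3298e+06 m
r2 = 40193.0690 km = 4.0193069e+07 m
dv1 = sqrt(mu/r1)*(sqrt(2*r2/(r1+r2)) - 1) = 1986.1279 m/s
dv2 = sqrt(mu/r2)*(1 - sqrt(2*r1/(r1+r2))) = 1303.9111 m/s
total dv = |dv1| + |dv2| = 1986.1279 + 1303.9111 = 3290.0390 m/s = 3.2900 km/s

3.2900 km/s


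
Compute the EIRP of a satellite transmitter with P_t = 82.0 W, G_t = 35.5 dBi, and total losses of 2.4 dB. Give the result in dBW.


Pt = 82.0 W = 19.1381 dBW
EIRP = Pt_dBW + Gt - losses = 19.1381 + 35.5 - 2.4 = 52.2381 dBW

52.2381 dBW


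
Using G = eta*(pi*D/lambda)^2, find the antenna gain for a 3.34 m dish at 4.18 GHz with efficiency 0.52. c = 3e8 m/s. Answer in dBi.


lambda = c/f = 3e8 / 4.18e+09 = 0.07177033 m
G = eta*(pi*D/lambda)^2 = 0.52*(pi*3.34/0.07177033)^2
G = 11114.9132 (linear)
G = 10*log10(11114.9132) = 40.4591 dBi

40.4591 dBi


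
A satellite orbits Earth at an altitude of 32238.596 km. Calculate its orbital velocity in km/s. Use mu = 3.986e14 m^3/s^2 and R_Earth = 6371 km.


r = R_E + alt = 6371.0 + 32238.596 = 38609.5960 km = 3.8609596e+07 m
v = sqrt(mu/r) = sqrt(3.986e14 / 3.8609596e+07) = 3213.0762 m/s = 3.2131 km/s

3.2131 km/s


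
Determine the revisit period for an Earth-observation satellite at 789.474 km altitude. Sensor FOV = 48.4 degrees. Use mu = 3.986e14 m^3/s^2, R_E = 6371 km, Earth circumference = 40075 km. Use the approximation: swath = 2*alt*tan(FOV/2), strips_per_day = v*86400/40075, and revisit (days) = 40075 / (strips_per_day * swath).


swath = 2*789.474*tan(0.4223697) = 709.6074 km
v = sqrt(mu/r) = 7461.0124 m/s = 7.4610 km/s
strips/day = v*86400/40075 = 7.4610*86400/40075 = 16.0856
coverage/day = strips * swath = 16.0856 * 709.6074 = 11414.4789 km
revisit = 40075 / 11414.4789 = 3.5109 days

3.5109 days


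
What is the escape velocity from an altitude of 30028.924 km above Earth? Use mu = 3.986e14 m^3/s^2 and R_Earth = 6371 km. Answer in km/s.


r = 6371.0 + 30028.924 = 36399.9240 km = 3.6399924e+07 m
v_esc = sqrt(2*mu/r) = sqrt(2*3.986e14 / 3.6399924e+07)
v_esc = 4679.8659 m/s = 4.6799 km/s

4.6799 km/s


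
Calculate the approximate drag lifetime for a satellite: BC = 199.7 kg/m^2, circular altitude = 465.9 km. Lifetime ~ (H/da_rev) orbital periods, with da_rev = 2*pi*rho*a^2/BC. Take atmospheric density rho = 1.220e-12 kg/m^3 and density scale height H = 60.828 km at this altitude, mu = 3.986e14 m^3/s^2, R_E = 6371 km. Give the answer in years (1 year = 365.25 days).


a = R_E + alt = 6836.9000 km = 6.8369e+06 m
da_rev = 2*pi*rho*a^2/BC = 2*pi*1.220e-12*(6.8369e+06)^2/199.7 = 1.794238 m per revolution
N = H/da_rev = 60828.0000 m / 1.794238 m = 33901.8539 revolutions
P = 2*pi*sqrt(a^3/mu) = 5626.0043 s
lifetime = N*P = 33901.8539 * 5626.0043 = 1.9073198e+08 s = 2207.5460 days
years = 2207.5460 / 365.25 = 6.0439 years

6.0439 years


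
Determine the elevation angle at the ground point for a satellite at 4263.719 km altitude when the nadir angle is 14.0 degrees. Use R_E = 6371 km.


r = R_E + alt = 10634.7190 km
Law of sines in the satellite / Earth-center / ground-point triangle:
  sin(nadir)/R_E = sin(90 + el)/r  =>  cos(el) = (r/R_E)*sin(nadir)
cos(el) = (10634.7190 / 6371.0000) * sin(14.0 deg) = 0.4038254
el = arccos(0.4038254) = 66.1825 deg
(Earth-central angle = 90 - nadir - el = 9.8175 deg)

66.1825 degrees


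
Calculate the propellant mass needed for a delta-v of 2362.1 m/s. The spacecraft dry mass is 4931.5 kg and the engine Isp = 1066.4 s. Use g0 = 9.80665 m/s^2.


ve = Isp * g0 = 1066.4 * 9.80665 = 10457.811560 m/s
mass ratio = exp(dv/ve) = exp(2362.1/10457.811560) = 1.25341200
m_prop = m_dry * (mr - 1) = 4931.5 * (1.25341200 - 1)
m_prop = 1249.7013 kg

1249.7013 kg


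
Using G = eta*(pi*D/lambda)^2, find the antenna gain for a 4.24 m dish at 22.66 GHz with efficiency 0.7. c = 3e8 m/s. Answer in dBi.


lambda = c/f = 3e8 / 2.266e+10 = 0.01323919 m
G = eta*(pi*D/lambda)^2 = 0.7*(pi*4.24/0.01323919)^2
G = 708609.2223 (linear)
G = 10*log10(708609.2223) = 58.5041 dBi

58.5041 dBi


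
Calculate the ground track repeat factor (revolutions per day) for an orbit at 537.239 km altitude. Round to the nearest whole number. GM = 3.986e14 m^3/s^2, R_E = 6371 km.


r = 6.908239e+06 m
T = 2*pi*sqrt(r^3/mu) = 5714.2897 s = 95.2382 min
revs/day = 1440 / 95.2382 = 15.1200
Rounded: 15 revolutions per day

15 revolutions per day


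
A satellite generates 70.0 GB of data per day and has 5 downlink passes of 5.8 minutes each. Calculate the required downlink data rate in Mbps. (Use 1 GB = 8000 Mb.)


total contact time = 5 * 5.8 * 60 = 1740.0000 s
data = 70.0 GB = 560000.0000 Mb
rate = 560000.0000 / 1740.0000 = 321.8391 Mbps

321.8391 Mbps


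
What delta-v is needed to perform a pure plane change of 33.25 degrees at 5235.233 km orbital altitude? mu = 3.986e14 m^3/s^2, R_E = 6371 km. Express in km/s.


r = 11606.2330 km = 1.1606233e+07 m
V = sqrt(mu/r) = 5860.3426 m/s
di = 33.25 deg = 0.580322 rad
dV = 2*V*sin(di/2) = 2*5860.3426*sin(0.290161)
dV = 3353.3641 m/s = 3.3534 km/s

3.3534 km/s


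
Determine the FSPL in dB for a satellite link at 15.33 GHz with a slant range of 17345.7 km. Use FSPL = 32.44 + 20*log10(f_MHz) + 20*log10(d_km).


f = 15.33 GHz = 15330.0000 MHz
d = 17345.7 km
FSPL = 32.44 + 20*log10(15330.0000) + 20*log10(17345.7)
FSPL = 32.44 + 83.7108 + 84.7838
FSPL = 200.9347 dB

200.9347 dB


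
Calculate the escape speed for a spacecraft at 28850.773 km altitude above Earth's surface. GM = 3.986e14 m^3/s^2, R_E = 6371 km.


r = 6371.0 + 28850.773 = 35221.7730 km = 3.5221773e+07 m
v_esc = sqrt(2*mu/r) = sqrt(2*3.986e14 / 3.5221773e+07)
v_esc = 4757.4917 m/s = 4.7575 km/s

4.7575 km/s


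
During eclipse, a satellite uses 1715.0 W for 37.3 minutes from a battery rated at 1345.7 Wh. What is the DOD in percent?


E_used = P * t / 60 = 1715.0 * 37.3 / 60 = 1066.1583 Wh
DOD = E_used / E_total * 100 = 1066.1583 / 1345.7 * 100
DOD = 79.2270 %

79.2270 %


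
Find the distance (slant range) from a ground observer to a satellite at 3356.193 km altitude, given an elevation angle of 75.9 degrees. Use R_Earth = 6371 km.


h = 3356.193 km, el = 75.9 deg
d = -R_E*sin(el) + sqrt((R_E*sin(el))^2 + 2*R_E*h + h^2)
d = -6371.0000*sin(1.3247) + sqrt((6371.0000*0.969872)^2 + 2*6371.0000*3356.193 + 3356.193^2)
d = 3423.5158 km

3423.5158 km


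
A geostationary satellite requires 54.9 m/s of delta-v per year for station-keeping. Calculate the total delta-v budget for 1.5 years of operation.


dV = rate * years = 54.9 * 1.5
dV = 82.3500 m/s

82.3500 m/s


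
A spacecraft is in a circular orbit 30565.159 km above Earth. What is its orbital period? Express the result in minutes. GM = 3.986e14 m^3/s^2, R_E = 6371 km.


r = 36936.1590 km = 3.6936159e+07 m
T = 2*pi*sqrt(r^3/mu) = 2*pi*sqrt(5.0391257e+22 / 3.986e14)
T = 70646.2018 s = 1177.4367 min

1177.4367 minutes


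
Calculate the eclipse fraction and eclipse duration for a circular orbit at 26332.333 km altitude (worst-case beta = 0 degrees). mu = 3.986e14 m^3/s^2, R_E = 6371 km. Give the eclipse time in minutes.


r = 32703.3330 km
T = 980.9525 min
Eclipse fraction = arcsin(R_E/r)/pi = arcsin(6371.0000/32703.3330)/pi
= arcsin(0.1948119)/pi = 0.06240966
Eclipse duration = 0.06240966 * 980.9525 = 61.2209 min

61.2209 minutes


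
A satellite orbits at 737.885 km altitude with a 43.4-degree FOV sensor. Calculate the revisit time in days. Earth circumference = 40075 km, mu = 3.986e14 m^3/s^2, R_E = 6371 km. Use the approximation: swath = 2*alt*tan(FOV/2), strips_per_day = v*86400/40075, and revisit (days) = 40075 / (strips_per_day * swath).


swath = 2*737.885*tan(0.3787364) = 587.2802 km
v = sqrt(mu/r) = 7488.0356 m/s = 7.4880 km/s
strips/day = v*86400/40075 = 7.4880*86400/40075 = 16.1439
coverage/day = strips * swath = 16.1439 * 587.2802 = 9480.9855 km
revisit = 40075 / 9480.9855 = 4.2269 days

4.2269 days


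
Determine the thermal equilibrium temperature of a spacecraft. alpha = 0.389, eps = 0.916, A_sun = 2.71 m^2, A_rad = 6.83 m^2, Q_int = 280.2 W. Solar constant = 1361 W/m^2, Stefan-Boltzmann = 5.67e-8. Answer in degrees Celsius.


Numerator = alpha*S*A_sun + Q_int = 0.389*1361*2.71 + 280.2 = 1714.9526 W
Denominator = eps*sigma*A_rad = 0.916*5.67e-8*6.83 = 3.5473108e-07 W/K^4
T^4 = 4.8345147e+09 K^4
T = 263.6867 K = -9.4633 C

-9.4633 degrees Celsius


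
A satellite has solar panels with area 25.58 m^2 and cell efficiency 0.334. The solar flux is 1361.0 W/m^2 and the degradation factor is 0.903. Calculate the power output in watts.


P = area * eta * S * degradation
P = 25.58 * 0.334 * 1361.0 * 0.903
P = 10500.0866 W

10500.0866 W


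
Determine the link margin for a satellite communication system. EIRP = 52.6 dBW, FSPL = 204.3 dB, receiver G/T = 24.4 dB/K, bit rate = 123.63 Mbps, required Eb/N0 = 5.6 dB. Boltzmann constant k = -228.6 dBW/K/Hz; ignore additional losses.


C/N0 = EIRP - FSPL + G/T - k = 52.6 - 204.3 + 24.4 - (-228.6)
C/N0 = 101.3000 dB-Hz
R_b = 123.63 Mbps = 1.2363e+08 bps -> 10*log10(R_b) = 80.9212 dB-Hz
Eb/N0 = C/N0 - 10*log10(R_b) = 101.3000 - 80.9212 = 20.3788 dB
Margin = Eb/N0 - Eb/N0_req = 20.3788 - 5.6 = 14.7788 dB (link closes)

14.7788 dB


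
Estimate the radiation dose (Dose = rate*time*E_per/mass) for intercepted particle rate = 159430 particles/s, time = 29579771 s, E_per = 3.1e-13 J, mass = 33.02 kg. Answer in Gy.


Total energy deposited = rate * time * E_per
  = 159430 * 29579771 * 3.1e-13 = 1.4619 J
Dose = E_total / mass = 1.4619 / 33.02
Dose = 0.04427407 Gy

0.0443 Gy


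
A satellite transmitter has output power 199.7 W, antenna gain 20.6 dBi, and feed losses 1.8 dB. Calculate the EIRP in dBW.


Pt = 199.7 W = 23.0038 dBW
EIRP = Pt_dBW + Gt - losses = 23.0038 + 20.6 - 1.8 = 41.8038 dBW

41.8038 dBW


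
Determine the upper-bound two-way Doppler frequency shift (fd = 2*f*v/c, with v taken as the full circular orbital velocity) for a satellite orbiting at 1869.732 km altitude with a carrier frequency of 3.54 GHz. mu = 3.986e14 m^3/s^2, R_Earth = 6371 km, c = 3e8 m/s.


r = 8.240732e+06 m
v = sqrt(mu/r) = 6954.8177 m/s (worst-case radial velocity)
f = 3.54 GHz = 3.54e+09 Hz
fd = 2*f*v/c = 2*3.54e+09*6954.8177/3.0e+08
fd = 164133.6982 Hz

164133.6982 Hz


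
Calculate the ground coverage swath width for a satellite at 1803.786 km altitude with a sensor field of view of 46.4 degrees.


FOV = 46.4 deg = 0.8098328 rad
swath = 2 * alt * tan(FOV/2) = 2 * 1803.786 * tan(0.4049164)
swath = 2 * 1803.786 * 0.4286005
swath = 1546.2073 km

1546.2073 km


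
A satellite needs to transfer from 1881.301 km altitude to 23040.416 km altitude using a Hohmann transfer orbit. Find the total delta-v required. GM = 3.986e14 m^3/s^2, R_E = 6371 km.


r1 = 8252.3010 km = 8.252301e+06 m
r2 = 29411.4160 km = 2.9411416e+07 m
dv1 = sqrt(mu/r1)*(sqrt(2*r2/(r1+r2)) - 1) = 1735.5124 m/s
dv2 = sqrt(mu/r2)*(1 - sqrt(2*r1/(r1+r2))) = 1244.4022 m/s
total dv = |dv1| + |dv2| = 1735.5124 + 1244.4022 = 2979.9146 m/s = 2.9799 km/s

2.9799 km/s


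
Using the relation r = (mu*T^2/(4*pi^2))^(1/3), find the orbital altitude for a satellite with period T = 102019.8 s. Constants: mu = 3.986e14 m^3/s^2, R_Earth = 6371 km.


T = 102019.8 s
r = (mu*T^2/(4*pi^2))^(1/3) = (3.986e14 * 102019.8^2 / (4*pi^2))^(1/3)
r = 4.7189875e+07 m = 47189.8754 km
alt = r - R_E = 47189.8754 - 6371 = 40818.8754 km

40818.8754 km


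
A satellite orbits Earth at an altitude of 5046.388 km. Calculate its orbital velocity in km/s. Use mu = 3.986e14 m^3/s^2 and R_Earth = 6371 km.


r = R_E + alt = 6371.0 + 5046.388 = 11417.3880 km = 1.1417388e+07 m
v = sqrt(mu/r) = sqrt(3.986e14 / 1.1417388e+07) = 5908.6092 m/s = 5.9086 km/s

5.9086 km/s


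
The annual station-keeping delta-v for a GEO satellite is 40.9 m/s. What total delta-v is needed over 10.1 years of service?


dV = rate * years = 40.9 * 10.1
dV = 413.0900 m/s

413.0900 m/s


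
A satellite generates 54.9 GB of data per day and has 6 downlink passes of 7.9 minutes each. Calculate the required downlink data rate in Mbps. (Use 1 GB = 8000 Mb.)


total contact time = 6 * 7.9 * 60 = 2844.0000 s
data = 54.9 GB = 439200.0000 Mb
rate = 439200.0000 / 2844.0000 = 154.4304 Mbps

154.4304 Mbps


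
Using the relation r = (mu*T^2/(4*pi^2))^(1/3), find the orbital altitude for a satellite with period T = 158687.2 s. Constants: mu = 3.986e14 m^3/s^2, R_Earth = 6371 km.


T = 158687.2 s
r = (mu*T^2/(4*pi^2))^(1/3) = (3.986e14 * 158687.2^2 / (4*pi^2))^(1/3)
r = 6.3351045e+07 m = 63351.0451 km
alt = r - R_E = 63351.0451 - 6371 = 56980.0451 km

56980.0451 km


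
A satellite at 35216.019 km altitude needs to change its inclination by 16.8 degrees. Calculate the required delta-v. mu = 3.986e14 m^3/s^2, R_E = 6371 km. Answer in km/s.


r = 41587.0190 km = 4.1587019e+07 m
V = sqrt(mu/r) = 3095.9202 m/s
di = 16.8 deg = 0.2932153 rad
dV = 2*V*sin(di/2) = 2*3095.9202*sin(0.1466077)
dV = 904.5228 m/s = 0.9045228 km/s

0.9045 km/s


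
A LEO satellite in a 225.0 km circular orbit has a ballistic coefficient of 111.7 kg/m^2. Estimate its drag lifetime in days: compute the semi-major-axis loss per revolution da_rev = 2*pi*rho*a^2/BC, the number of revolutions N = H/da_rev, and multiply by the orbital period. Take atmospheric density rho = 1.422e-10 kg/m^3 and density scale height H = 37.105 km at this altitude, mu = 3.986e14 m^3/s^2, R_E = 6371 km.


a = R_E + alt = 6596.0000 km = 6.596e+06 m
da_rev = 2*pi*rho*a^2/BC = 2*pi*1.422e-10*(6.596e+06)^2/111.7 = 348.006684 m per revolution
N = H/da_rev = 37105.0000 m / 348.006684 m = 106.6215 revolutions
P = 2*pi*sqrt(a^3/mu) = 5331.2886 s
lifetime = N*P = 106.6215 * 5331.2886 = 568430.0673 s = 6.5791 days

6.5791 days


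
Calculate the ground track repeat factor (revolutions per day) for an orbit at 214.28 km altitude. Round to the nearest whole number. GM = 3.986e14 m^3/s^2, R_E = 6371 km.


r = 6.58528e+06 m
T = 2*pi*sqrt(r^3/mu) = 5318.2970 s = 88.6383 min
revs/day = 1440 / 88.6383 = 16.2458
Rounded: 16 revolutions per day

16 revolutions per day


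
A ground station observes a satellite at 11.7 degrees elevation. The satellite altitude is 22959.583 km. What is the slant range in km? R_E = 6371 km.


h = 22959.583 km, el = 11.7 deg
d = -R_E*sin(el) + sqrt((R_E*sin(el))^2 + 2*R_E*h + h^2)
d = -6371.0000*sin(0.2042035) + sqrt((6371.0000*0.2027873)^2 + 2*6371.0000*22959.583 + 22959.583^2)
d = 27367.4667 km

27367.4667 km


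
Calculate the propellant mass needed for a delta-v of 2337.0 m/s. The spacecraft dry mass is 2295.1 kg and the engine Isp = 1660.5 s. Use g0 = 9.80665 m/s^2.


ve = Isp * g0 = 1660.5 * 9.80665 = 16283.942325 m/s
mass ratio = exp(dv/ve) = exp(2337.0/16283.942325) = 1.15432484
m_prop = m_dry * (mr - 1) = 2295.1 * (1.15432484 - 1)
m_prop = 354.1909 kg

354.1909 kg


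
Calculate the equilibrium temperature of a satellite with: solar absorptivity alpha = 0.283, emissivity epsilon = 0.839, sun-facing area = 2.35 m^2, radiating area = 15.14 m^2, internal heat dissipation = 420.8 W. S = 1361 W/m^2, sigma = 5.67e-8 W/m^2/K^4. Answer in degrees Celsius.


Numerator = alpha*S*A_sun + Q_int = 0.283*1361*2.35 + 420.8 = 1325.9330 W
Denominator = eps*sigma*A_rad = 0.839*5.67e-8*15.14 = 7.2022948e-07 W/K^4
T^4 = 1.8409869e+09 K^4
T = 207.1394 K = -66.0106 C

-66.0106 degrees Celsius


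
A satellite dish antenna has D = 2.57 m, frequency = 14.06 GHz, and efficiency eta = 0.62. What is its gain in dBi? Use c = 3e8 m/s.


lambda = c/f = 3e8 / 1.406e+10 = 0.02133713 m
G = eta*(pi*D/lambda)^2 = 0.62*(pi*2.57/0.02133713)^2
G = 88774.0050 (linear)
G = 10*log10(88774.0050) = 49.4829 dBi

49.4829 dBi


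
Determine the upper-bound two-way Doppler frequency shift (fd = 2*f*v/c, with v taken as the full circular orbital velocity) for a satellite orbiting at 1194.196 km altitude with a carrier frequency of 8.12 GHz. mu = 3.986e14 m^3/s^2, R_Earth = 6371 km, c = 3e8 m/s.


r = 7.565196e+06 m
v = sqrt(mu/r) = 7258.6951 m/s (worst-case radial velocity)
f = 8.12 GHz = 8.12e+09 Hz
fd = 2*f*v/c = 2*8.12e+09*7258.6951/3.0e+08
fd = 392937.3621 Hz

392937.3621 Hz


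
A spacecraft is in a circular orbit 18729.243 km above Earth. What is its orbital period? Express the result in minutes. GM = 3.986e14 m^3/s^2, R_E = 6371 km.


r = 25100.2430 km = 2.5100243e+07 m
T = 2*pi*sqrt(r^3/mu) = 2*pi*sqrt(1.581371e+22 / 3.986e14)
T = 39575.6549 s = 659.5942 min

659.5942 minutes


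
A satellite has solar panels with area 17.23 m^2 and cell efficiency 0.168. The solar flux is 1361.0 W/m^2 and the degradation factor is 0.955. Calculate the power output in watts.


P = area * eta * S * degradation
P = 17.23 * 0.168 * 1361.0 * 0.955
P = 3762.3228 W

3762.3228 W


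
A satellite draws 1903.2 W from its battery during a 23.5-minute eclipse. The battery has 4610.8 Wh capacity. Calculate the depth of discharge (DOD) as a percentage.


E_used = P * t / 60 = 1903.2 * 23.5 / 60 = 745.4200 Wh
DOD = E_used / E_total * 100 = 745.4200 / 4610.8 * 100
DOD = 16.1668 %

16.1668 %


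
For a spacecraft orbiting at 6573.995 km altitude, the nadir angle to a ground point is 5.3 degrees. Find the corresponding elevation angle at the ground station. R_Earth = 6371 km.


r = R_E + alt = 12944.9950 km
Law of sines in the satellite / Earth-center / ground-point triangle:
  sin(nadir)/R_E = sin(90 + el)/r  =>  cos(el) = (r/R_E)*sin(nadir)
cos(el) = (12944.9950 / 6371.0000) * sin(5.3 deg) = 0.1876843
el = arccos(0.1876843) = 79.1823 deg
(Earth-central angle = 90 - nadir - el = 5.5177 deg)

79.1823 degrees


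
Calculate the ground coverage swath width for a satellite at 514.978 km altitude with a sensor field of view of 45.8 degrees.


FOV = 45.8 deg = 0.7993608 rad
swath = 2 * alt * tan(FOV/2) = 2 * 514.978 * tan(0.3996804)
swath = 2 * 514.978 * 0.4224165
swath = 435.0704 km

435.0704 km


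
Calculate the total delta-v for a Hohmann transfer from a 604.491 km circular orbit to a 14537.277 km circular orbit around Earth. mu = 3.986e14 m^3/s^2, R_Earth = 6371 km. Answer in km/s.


r1 = 6975.4910 km = 6.975491e+06 m
r2 = 20908.2770 km = 2.0908277e+07 m
dv1 = sqrt(mu/r1)*(sqrt(2*r2/(r1+r2)) - 1) = 1697.9056 m/s
dv2 = sqrt(mu/r2)*(1 - sqrt(2*r1/(r1+r2))) = 1277.8405 m/s
total dv = |dv1| + |dv2| = 1697.9056 + 1277.8405 = 2975.7462 m/s = 2.9757 km/s

2.9757 km/s


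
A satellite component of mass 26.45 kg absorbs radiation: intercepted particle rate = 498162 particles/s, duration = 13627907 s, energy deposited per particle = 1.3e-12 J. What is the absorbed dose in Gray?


Total energy deposited = rate * time * E_per
  = 498162 * 13627907 * 1.3e-12 = 8.8256 J
Dose = E_total / mass = 8.8256 / 26.45
Dose = 0.3336702 Gy

0.3337 Gy


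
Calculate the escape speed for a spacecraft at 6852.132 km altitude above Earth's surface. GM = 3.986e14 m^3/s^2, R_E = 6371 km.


r = 6371.0 + 6852.132 = 13223.1320 km = 1.3223132e+07 m
v_esc = sqrt(2*mu/r) = sqrt(2*3.986e14 / 1.3223132e+07)
v_esc = 7764.5534 m/s = 7.7646 km/s

7.7646 km/s


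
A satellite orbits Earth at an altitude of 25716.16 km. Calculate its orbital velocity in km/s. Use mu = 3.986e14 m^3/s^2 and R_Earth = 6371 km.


r = R_E + alt = 6371.0 + 25716.16 = 32087.1600 km = 3.208716e+07 m
v = sqrt(mu/r) = sqrt(3.986e14 / 3.208716e+07) = 3524.5446 m/s = 3.5245 km/s

3.5245 km/s


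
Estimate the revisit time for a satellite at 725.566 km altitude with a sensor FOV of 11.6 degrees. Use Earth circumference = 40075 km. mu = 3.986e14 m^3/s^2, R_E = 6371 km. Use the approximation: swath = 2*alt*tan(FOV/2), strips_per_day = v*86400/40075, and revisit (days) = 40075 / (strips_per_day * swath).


swath = 2*725.566*tan(0.1012291) = 147.4006 km
v = sqrt(mu/r) = 7494.5321 m/s = 7.4945 km/s
strips/day = v*86400/40075 = 7.4945*86400/40075 = 16.1579
coverage/day = strips * swath = 16.1579 * 147.4006 = 2381.6834 km
revisit = 40075 / 2381.6834 = 16.8263 days

16.8263 days


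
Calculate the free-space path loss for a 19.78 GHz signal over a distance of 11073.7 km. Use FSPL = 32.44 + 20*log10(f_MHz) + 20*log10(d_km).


f = 19.78 GHz = 19780.0000 MHz
d = 11073.7 km
FSPL = 32.44 + 20*log10(19780.0000) + 20*log10(11073.7)
FSPL = 32.44 + 85.9245 + 80.8859
FSPL = 199.2504 dB

199.2504 dB


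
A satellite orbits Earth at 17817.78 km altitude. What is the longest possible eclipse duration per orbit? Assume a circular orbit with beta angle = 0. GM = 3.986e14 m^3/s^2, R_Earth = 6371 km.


r = 24188.7800 km
T = 623.9947 min
Eclipse fraction = arcsin(R_E/r)/pi = arcsin(6371.0000/24188.7800)/pi
= arcsin(0.2633866)/pi = 0.08483947
Eclipse duration = 0.08483947 * 623.9947 = 52.9394 min

52.9394 minutes


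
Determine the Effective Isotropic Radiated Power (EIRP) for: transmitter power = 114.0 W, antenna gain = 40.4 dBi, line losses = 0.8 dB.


Pt = 114.0 W = 20.5690 dBW
EIRP = Pt_dBW + Gt - losses = 20.5690 + 40.4 - 0.8 = 60.1690 dBW

60.1690 dBW


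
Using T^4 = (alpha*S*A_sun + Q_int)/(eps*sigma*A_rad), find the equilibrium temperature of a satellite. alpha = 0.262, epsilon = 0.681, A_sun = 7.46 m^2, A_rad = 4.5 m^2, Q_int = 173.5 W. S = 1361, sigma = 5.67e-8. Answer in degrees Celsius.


Numerator = alpha*S*A_sun + Q_int = 0.262*1361*7.46 + 173.5 = 2833.6017 W
Denominator = eps*sigma*A_rad = 0.681*5.67e-8*4.5 = 1.7375715e-07 W/K^4
T^4 = 1.6307828e+10 K^4
T = 357.3543 K = 84.2043 C

84.2043 degrees Celsius


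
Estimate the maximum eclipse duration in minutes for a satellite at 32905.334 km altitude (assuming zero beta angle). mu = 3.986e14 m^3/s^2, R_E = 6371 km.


r = 39276.3340 km
T = 1291.0896 min
Eclipse fraction = arcsin(R_E/r)/pi = arcsin(6371.0000/39276.3340)/pi
= arcsin(0.1622096)/pi = 0.05186208
Eclipse duration = 0.05186208 * 1291.0896 = 66.9586 min

66.9586 minutes


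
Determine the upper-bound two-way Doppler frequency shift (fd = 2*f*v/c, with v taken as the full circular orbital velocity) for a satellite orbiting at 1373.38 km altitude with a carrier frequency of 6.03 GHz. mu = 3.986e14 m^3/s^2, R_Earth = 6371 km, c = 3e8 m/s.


r = 7.74438e+06 m
v = sqrt(mu/r) = 7174.2304 m/s (worst-case radial velocity)
f = 6.03 GHz = 6.03e+09 Hz
fd = 2*f*v/c = 2*6.03e+09*7174.2304/3.0e+08
fd = 288404.0620 Hz

288404.0620 Hz


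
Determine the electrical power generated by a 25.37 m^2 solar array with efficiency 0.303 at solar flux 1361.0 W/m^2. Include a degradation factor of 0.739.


P = area * eta * S * degradation
P = 25.37 * 0.303 * 1361.0 * 0.739
P = 7731.5338 W

7731.5338 W


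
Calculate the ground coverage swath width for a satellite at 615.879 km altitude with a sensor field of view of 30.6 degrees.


FOV = 30.6 deg = 0.5340708 rad
swath = 2 * alt * tan(FOV/2) = 2 * 615.879 * tan(0.2670354)
swath = 2 * 615.879 * 0.273569
swath = 336.9709 km

336.9709 km


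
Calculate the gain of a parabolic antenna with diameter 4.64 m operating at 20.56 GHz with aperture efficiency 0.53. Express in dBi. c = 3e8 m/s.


lambda = c/f = 3e8 / 2.056e+10 = 0.01459144 m
G = eta*(pi*D/lambda)^2 = 0.53*(pi*4.64/0.01459144)^2
G = 528950.8110 (linear)
G = 10*log10(528950.8110) = 57.2342 dBi

57.2342 dBi


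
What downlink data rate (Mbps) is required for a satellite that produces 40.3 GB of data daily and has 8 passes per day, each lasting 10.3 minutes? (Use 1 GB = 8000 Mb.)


total contact time = 8 * 10.3 * 60 = 4944.0000 s
data = 40.3 GB = 322400.0000 Mb
rate = 322400.0000 / 4944.0000 = 65.2104 Mbps

65.2104 Mbps


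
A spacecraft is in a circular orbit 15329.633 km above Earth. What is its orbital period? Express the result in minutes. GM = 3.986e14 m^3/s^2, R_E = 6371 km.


r = 21700.6330 km = 2.1700633e+07 m
T = 2*pi*sqrt(r^3/mu) = 2*pi*sqrt(1.0219207e+22 / 3.986e14)
T = 31814.1134 s = 530.2352 min

530.2352 minutes


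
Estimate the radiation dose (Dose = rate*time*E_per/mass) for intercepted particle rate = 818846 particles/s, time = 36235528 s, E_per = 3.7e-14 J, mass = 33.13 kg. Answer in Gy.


Total energy deposited = rate * time * E_per
  = 818846 * 36235528 * 3.7e-14 = 1.0978 J
Dose = E_total / mass = 1.0978 / 33.13
Dose = 0.0331373 Gy

0.0331 Gy


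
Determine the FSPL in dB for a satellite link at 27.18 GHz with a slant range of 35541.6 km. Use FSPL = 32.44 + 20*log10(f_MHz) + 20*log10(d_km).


f = 27.18 GHz = 27180.0000 MHz
d = 35541.6 km
FSPL = 32.44 + 20*log10(27180.0000) + 20*log10(35541.6)
FSPL = 32.44 + 88.6850 + 91.0147
FSPL = 212.1397 dB

212.1397 dB


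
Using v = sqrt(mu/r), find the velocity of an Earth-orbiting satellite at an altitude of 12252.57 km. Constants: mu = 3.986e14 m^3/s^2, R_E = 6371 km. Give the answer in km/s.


r = R_E + alt = 6371.0 + 12252.57 = 18623.5700 km = 1.862357e+07 m
v = sqrt(mu/r) = sqrt(3.986e14 / 1.862357e+07) = 4626.3361 m/s = 4.6263 km/s

4.6263 km/s


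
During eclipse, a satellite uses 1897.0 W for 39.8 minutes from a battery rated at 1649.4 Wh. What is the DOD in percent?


E_used = P * t / 60 = 1897.0 * 39.8 / 60 = 1258.3433 Wh
DOD = E_used / E_total * 100 = 1258.3433 / 1649.4 * 100
DOD = 76.2910 %

76.2910 %


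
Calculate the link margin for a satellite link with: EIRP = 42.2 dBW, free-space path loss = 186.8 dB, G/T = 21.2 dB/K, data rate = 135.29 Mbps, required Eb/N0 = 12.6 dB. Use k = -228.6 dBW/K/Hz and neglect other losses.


C/N0 = EIRP - FSPL + G/T - k = 42.2 - 186.8 + 21.2 - (-228.6)
C/N0 = 105.2000 dB-Hz
R_b = 135.29 Mbps = 1.3529e+08 bps -> 10*log10(R_b) = 81.3127 dB-Hz
Eb/N0 = C/N0 - 10*log10(R_b) = 105.2000 - 81.3127 = 23.8873 dB
Margin = Eb/N0 - Eb/N0_req = 23.8873 - 12.6 = 11.2873 dB (link closes)

11.2873 dB


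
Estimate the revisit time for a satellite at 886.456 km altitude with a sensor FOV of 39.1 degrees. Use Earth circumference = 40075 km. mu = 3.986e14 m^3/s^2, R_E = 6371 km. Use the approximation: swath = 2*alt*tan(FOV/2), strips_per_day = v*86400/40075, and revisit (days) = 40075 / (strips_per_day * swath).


swath = 2*886.456*tan(0.3412119) = 629.5628 km
v = sqrt(mu/r) = 7410.9937 m/s = 7.4110 km/s
strips/day = v*86400/40075 = 7.4110*86400/40075 = 15.9778
coverage/day = strips * swath = 15.9778 * 629.5628 = 10059.0205 km
revisit = 40075 / 10059.0205 = 3.9840 days

3.9840 days


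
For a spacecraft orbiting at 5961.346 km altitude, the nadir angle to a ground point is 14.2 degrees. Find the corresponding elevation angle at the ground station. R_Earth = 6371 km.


r = R_E + alt = 12332.3460 km
Law of sines in the satellite / Earth-center / ground-point triangle:
  sin(nadir)/R_E = sin(90 + el)/r  =>  cos(el) = (r/R_E)*sin(nadir)
cos(el) = (12332.3460 / 6371.0000) * sin(14.2 deg) = 0.4748416
el = arccos(0.4748416) = 61.6510 deg
(Earth-central angle = 90 - nadir - el = 14.1490 deg)

61.6510 degrees


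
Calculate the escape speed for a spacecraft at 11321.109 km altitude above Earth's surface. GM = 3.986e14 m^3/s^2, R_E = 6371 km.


r = 6371.0 + 11321.109 = 17692.1090 km = 1.7692109e+07 m
v_esc = sqrt(2*mu/r) = sqrt(2*3.986e14 / 1.7692109e+07)
v_esc = 6712.6475 m/s = 6.7126 km/s

6.7126 km/s


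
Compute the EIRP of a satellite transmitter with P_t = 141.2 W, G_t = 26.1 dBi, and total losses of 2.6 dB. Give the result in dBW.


Pt = 141.2 W = 21.4983 dBW
EIRP = Pt_dBW + Gt - losses = 21.4983 + 26.1 - 2.6 = 44.9983 dBW

44.9983 dBW


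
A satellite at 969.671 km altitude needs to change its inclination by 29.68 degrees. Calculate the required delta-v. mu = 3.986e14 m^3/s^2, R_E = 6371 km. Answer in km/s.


r = 7340.6710 km = 7.340671e+06 m
V = sqrt(mu/r) = 7368.8678 m/s
di = 29.68 deg = 0.5180137 rad
dV = 2*V*sin(di/2) = 2*7368.8678*sin(0.2590069)
dV = 3774.6387 m/s = 3.7746 km/s

3.7746 km/s


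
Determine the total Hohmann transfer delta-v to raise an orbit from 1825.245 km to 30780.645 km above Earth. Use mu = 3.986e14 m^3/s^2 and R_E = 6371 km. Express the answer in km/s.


r1 = 8196.2450 km = 8.196245e+06 m
r2 = 37151.6450 km = 3.7151645e+07 m
dv1 = sqrt(mu/r1)*(sqrt(2*r2/(r1+r2)) - 1) = 1952.9454 m/s
dv2 = sqrt(mu/r2)*(1 - sqrt(2*r1/(r1+r2))) = 1306.1623 m/s
total dv = |dv1| + |dv2| = 1952.9454 + 1306.1623 = 3259.1078 m/s = 3.2591 km/s

3.2591 km/s


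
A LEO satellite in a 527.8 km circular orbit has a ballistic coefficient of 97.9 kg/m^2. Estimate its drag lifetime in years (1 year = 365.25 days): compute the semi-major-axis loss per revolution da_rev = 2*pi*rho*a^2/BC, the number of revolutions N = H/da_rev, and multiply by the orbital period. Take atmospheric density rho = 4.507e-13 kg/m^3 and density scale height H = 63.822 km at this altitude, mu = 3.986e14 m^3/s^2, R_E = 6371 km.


a = R_E + alt = 6898.8000 km = 6.8988e+06 m
da_rev = 2*pi*rho*a^2/BC = 2*pi*4.507e-13*(6.8988e+06)^2/97.9 = 1.376676 m per revolution
N = H/da_rev = 63822.0000 m / 1.376676 m = 46359.4810 revolutions
P = 2*pi*sqrt(a^3/mu) = 5702.5822 s
lifetime = N*P = 46359.4810 * 5702.5822 = 2.6436875e+08 s = 3059.8235 days
years = 3059.8235 / 365.25 = 8.3773 years

8.3773 years


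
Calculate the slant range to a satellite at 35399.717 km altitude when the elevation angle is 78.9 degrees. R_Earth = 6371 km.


h = 35399.717 km, el = 78.9 deg
d = -R_E*sin(el) + sqrt((R_E*sin(el))^2 + 2*R_E*h + h^2)
d = -6371.0000*sin(1.3771) + sqrt((6371.0000*0.9812927)^2 + 2*6371.0000*35399.717 + 35399.717^2)
d = 35500.8892 km

35500.8892 km


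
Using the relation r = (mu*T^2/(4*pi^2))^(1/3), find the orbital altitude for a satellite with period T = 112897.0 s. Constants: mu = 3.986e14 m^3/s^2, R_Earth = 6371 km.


T = 112897.0 s
r = (mu*T^2/(4*pi^2))^(1/3) = (3.986e14 * 112897.0^2 / (4*pi^2))^(1/3)
r = 5.0487142e+07 m = 50487.1420 km
alt = r - R_E = 50487.1420 - 6371 = 44116.1420 km

44116.1420 km


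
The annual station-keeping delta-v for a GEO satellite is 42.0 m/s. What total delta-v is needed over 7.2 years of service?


dV = rate * years = 42.0 * 7.2
dV = 302.4000 m/s

302.4000 m/s


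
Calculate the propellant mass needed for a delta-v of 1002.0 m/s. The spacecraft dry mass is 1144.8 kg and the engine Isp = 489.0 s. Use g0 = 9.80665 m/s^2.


ve = Isp * g0 = 489.0 * 9.80665 = 4795.451850 m/s
mass ratio = exp(dv/ve) = exp(1002.0/4795.451850) = 1.23238089
m_prop = m_dry * (mr - 1) = 1144.8 * (1.23238089 - 1)
m_prop = 266.0296 kg

266.0296 kg


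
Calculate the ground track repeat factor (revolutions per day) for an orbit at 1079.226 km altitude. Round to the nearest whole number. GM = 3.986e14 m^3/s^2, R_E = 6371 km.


r = 7.450226e+06 m
T = 2*pi*sqrt(r^3/mu) = 6399.7851 s = 106.6631 min
revs/day = 1440 / 106.6631 = 13.5005
Rounded: 14 revolutions per day

14 revolutions per day


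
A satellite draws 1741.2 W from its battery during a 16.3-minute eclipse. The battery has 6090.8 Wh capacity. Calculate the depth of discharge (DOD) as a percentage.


E_used = P * t / 60 = 1741.2 * 16.3 / 60 = 473.0260 Wh
DOD = E_used / E_total * 100 = 473.0260 / 6090.8 * 100
DOD = 7.7662 %

7.7662 %


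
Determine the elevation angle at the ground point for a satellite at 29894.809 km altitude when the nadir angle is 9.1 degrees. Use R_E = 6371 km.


r = R_E + alt = 36265.8090 km
Law of sines in the satellite / Earth-center / ground-point triangle:
  sin(nadir)/R_E = sin(90 + el)/r  =>  cos(el) = (r/R_E)*sin(nadir)
cos(el) = (36265.8090 / 6371.0000) * sin(9.1 deg) = 0.9002873
el = arccos(0.9002873) = 25.8041 deg
(Earth-central angle = 90 - nadir - el = 55.0959 deg)

25.8041 degrees


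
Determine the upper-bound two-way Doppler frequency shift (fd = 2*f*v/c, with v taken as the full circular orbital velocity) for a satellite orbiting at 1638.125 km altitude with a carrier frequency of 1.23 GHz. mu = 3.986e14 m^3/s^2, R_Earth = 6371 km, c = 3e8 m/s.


r = 8.009125e+06 m
v = sqrt(mu/r) = 7054.6604 m/s (worst-case radial velocity)
f = 1.23 GHz = 1.23e+09 Hz
fd = 2*f*v/c = 2*1.23e+09*7054.6604/3.0e+08
fd = 57848.2151 Hz

57848.2151 Hz
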